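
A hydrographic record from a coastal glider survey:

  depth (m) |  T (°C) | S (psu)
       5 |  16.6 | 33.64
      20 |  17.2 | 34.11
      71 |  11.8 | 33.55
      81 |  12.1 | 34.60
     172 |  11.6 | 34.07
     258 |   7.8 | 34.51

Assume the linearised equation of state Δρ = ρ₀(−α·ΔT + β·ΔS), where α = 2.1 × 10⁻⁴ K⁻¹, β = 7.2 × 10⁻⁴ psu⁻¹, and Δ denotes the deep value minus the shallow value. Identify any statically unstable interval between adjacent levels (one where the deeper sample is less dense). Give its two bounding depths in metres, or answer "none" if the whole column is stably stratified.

Evaluate Δρ/ρ₀ = −αΔT + βΔS across each adjacent pair:
  5–20 m: −αΔT+βΔS = −(2.1 × 10⁻⁴)(+0.6)+(7.2 × 10⁻⁴)(+0.47) = 2.1 × 10⁻⁴ → stable
  20–71 m: −αΔT+βΔS = −(2.1 × 10⁻⁴)(-5.4)+(7.2 × 10⁻⁴)(-0.56) = 7.3 × 10⁻⁴ → stable
  71–81 m: −αΔT+βΔS = −(2.1 × 10⁻⁴)(+0.3)+(7.2 × 10⁻⁴)(+1.05) = 6.9 × 10⁻⁴ → stable
  81–172 m: −αΔT+βΔS = −(2.1 × 10⁻⁴)(-0.5)+(7.2 × 10⁻⁴)(-0.53) = -2.8 × 10⁻⁴ → UNSTABLE
  172–258 m: −αΔT+βΔS = −(2.1 × 10⁻⁴)(-3.8)+(7.2 × 10⁻⁴)(+0.44) = 1.1 × 10⁻³ → stable
The 81–172 m interval has Δρ < 0: lighter water underlies denser water.

81–172 m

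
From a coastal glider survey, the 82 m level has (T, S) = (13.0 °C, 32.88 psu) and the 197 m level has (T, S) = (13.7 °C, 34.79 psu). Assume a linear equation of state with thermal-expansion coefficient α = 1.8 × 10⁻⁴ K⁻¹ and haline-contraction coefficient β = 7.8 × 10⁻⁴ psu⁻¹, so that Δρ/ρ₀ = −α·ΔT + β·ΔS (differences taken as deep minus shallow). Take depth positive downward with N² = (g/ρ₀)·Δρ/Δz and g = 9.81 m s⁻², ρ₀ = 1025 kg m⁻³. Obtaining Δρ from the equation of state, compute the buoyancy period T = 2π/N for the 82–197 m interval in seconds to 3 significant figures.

583 s

ΔT = +0.7 K, ΔS = +1.91 psu (deep − shallow).
Δρ/ρ₀ = −αΔT + βΔS = -1.26 × 10⁻⁴ + 1.4898 × 10⁻³ = 1.3638 × 10⁻³, so Δρ ≈ 1.398 kg m⁻³.
N² = (g/ρ₀)·Δρ/Δz = g·(Δρ/ρ₀)/Δz = 9.81 × 1.3638 × 10⁻³ / 115 = 1.1634 × 10⁻⁴ s⁻².
N = √(1.1634 × 10⁻⁴) = 0.010786 rad s⁻¹ → T = 2π/N = 582.53 s ≈ 583 s.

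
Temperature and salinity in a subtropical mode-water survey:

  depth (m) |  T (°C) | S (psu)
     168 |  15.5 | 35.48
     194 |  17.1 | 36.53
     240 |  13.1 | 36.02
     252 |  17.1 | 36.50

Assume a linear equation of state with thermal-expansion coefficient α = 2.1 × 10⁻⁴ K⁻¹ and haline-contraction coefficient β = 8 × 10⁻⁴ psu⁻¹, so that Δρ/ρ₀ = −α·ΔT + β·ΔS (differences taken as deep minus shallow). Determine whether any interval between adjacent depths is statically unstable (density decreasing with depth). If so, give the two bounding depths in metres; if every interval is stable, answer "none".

Evaluate Δρ/ρ₀ = −αΔT + βΔS across each adjacent pair:
  168–194 m: −αΔT+βΔS = −(2.1 × 10⁻⁴)(+1.6)+(8 × 10⁻⁴)(+1.05) = 5.0 × 10⁻⁴ → stable
  194–240 m: −αΔT+βΔS = −(2.1 × 10⁻⁴)(-4.0)+(8 × 10⁻⁴)(-0.51) = 4.3 × 10⁻⁴ → stable
  240–252 m: −αΔT+βΔS = −(2.1 × 10⁻⁴)(+4.0)+(8 × 10⁻⁴)(+0.48) = -4.6 × 10⁻⁴ → UNSTABLE
The 240–252 m interval has Δρ < 0: lighter water underlies denser water.

240–252 m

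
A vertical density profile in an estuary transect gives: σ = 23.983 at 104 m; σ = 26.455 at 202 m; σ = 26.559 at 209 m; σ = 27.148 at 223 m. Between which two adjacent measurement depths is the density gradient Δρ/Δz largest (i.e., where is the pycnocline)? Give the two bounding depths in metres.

Compute the density gradient over each adjacent pair:
  104–202 m: Δρ/Δz = 2.472/98 = 0.025 kg m⁻⁴
  202–209 m: Δρ/Δz = 0.104/7 = 0.015 kg m⁻⁴
  209–223 m: Δρ/Δz = 0.589/14 = 0.042 kg m⁻⁴
The largest gradient is in the 209–223 m interval — the pycnocline.

209–223 m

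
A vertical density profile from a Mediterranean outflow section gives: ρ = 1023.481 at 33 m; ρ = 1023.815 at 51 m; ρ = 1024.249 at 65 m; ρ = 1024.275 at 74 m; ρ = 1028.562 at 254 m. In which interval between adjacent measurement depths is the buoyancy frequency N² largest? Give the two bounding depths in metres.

51–65 m

Compute the density gradient over each adjacent pair:
  33–51 m: Δρ/Δz = 0.334/18 = 0.019 kg m⁻⁴
  51–65 m: Δρ/Δz = 0.434/14 = 0.031 kg m⁻⁴
  65–74 m: Δρ/Δz = 0.026/9 = 2.9 × 10⁻³ kg m⁻⁴
  74–254 m: Δρ/Δz = 4.287/180 = 0.024 kg m⁻⁴
The largest gradient is in the 51–65 m interval — the pycnocline.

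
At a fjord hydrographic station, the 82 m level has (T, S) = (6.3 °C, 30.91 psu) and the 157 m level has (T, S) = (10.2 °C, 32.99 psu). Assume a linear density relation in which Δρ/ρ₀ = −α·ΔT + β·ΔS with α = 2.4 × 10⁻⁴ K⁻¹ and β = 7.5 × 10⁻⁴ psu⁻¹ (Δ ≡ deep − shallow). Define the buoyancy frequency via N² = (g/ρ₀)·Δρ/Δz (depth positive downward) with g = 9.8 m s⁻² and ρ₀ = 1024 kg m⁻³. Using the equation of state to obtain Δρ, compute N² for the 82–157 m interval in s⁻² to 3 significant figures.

ΔT = +3.9 K, ΔS = +2.08 psu (deep − shallow).
Δρ/ρ₀ = −αΔT + βΔS = -9.36 × 10⁻⁴ + 1.56 × 10⁻³ = 6.24 × 10⁻⁴, so Δρ ≈ 0.6390 kg m⁻³.
N² = (g/ρ₀)·Δρ/Δz = g·(Δρ/ρ₀)/Δz = 9.8 × 6.24 × 10⁻⁴ / 75 = 8.1536 × 10⁻⁵ s⁻² ≈ 8.15 × 10⁻⁵ s⁻².

8.15 × 10⁻⁵ s⁻²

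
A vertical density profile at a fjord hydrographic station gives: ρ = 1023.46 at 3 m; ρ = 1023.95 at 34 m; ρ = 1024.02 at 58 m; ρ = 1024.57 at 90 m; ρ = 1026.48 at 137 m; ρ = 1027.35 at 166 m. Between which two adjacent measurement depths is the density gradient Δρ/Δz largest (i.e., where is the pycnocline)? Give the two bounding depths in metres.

Compute the density gradient over each adjacent pair:
  3–34 m: Δρ/Δz = 0.49/31 = 0.016 kg m⁻⁴
  34–58 m: Δρ/Δz = 0.07/24 = 2.9 × 10⁻³ kg m⁻⁴
  58–90 m: Δρ/Δz = 0.55/32 = 0.017 kg m⁻⁴
  90–137 m: Δρ/Δz = 1.91/47 = 0.041 kg m⁻⁴
  137–166 m: Δρ/Δz = 0.87/29 = 0.030 kg m⁻⁴
The largest gradient is in the 90–137 m interval — the pycnocline.

90–137 m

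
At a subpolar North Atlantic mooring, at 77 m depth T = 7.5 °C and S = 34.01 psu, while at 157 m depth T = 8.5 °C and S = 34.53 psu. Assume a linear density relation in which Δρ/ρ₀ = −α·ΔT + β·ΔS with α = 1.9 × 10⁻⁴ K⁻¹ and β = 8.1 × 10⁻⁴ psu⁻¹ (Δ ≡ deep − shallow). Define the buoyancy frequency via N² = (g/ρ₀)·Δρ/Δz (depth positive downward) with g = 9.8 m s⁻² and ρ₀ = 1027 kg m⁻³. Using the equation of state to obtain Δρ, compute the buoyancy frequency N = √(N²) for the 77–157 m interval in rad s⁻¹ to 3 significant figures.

5.32 × 10⁻³ rad s⁻¹

ΔT = +1.0 K, ΔS = +0.52 psu (deep − shallow).
Δρ/ρ₀ = −αΔT + βΔS = -1.90 × 10⁻⁴ + 4.212 × 10⁻⁴ = 2.312 × 10⁻⁴, so Δρ ≈ 0.2374 kg m⁻³.
N² = (g/ρ₀)·Δρ/Δz = g·(Δρ/ρ₀)/Δz = 9.8 × 2.312 × 10⁻⁴ / 80 = 2.8322 × 10⁻⁵ s⁻².
N = √(2.8322 × 10⁻⁵) = 5.3218 × 10⁻³ rad s⁻¹ ≈ 5.32 × 10⁻³ rad s⁻¹.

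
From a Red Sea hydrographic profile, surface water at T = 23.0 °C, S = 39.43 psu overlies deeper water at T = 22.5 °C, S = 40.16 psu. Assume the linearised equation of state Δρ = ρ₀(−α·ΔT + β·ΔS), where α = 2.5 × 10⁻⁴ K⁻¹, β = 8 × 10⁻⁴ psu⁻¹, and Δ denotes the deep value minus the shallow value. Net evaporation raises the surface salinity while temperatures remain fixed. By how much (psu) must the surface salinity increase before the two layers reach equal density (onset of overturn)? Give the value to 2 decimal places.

Neutral buoyancy requires −α(T_deep − T_surf) + β(S_deep − S_surf′) = 0.
S_surf′ = S_deep − (α/β)·ΔT = 40.16 − (2.5 × 10⁻⁴/8 × 10⁻⁴)·(-0.5) = 40.3162 psu.
Increase required: 40.3162 − 39.43 = 0.8862 psu.

0.89 psu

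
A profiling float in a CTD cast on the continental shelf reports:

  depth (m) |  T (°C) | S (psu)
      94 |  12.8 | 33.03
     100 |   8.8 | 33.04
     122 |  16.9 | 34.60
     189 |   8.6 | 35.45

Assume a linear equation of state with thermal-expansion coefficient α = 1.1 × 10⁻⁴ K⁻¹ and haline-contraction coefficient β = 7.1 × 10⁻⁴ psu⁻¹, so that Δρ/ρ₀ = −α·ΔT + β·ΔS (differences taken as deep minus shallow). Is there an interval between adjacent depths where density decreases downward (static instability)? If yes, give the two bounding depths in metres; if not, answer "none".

none

Evaluate Δρ/ρ₀ = −αΔT + βΔS across each adjacent pair:
  94–100 m: −αΔT+βΔS = −(1.1 × 10⁻⁴)(-4.0)+(7.1 × 10⁻⁴)(+0.01) = 4.5 × 10⁻⁴ → stable
  100–122 m: −αΔT+βΔS = −(1.1 × 10⁻⁴)(+8.1)+(7.1 × 10⁻⁴)(+1.56) = 2.2 × 10⁻⁴ → stable
  122–189 m: −αΔT+βΔS = −(1.1 × 10⁻⁴)(-8.3)+(7.1 × 10⁻⁴)(+0.85) = 1.5 × 10⁻³ → stable
Every interval has Δρ > 0: the column is stably stratified throughout.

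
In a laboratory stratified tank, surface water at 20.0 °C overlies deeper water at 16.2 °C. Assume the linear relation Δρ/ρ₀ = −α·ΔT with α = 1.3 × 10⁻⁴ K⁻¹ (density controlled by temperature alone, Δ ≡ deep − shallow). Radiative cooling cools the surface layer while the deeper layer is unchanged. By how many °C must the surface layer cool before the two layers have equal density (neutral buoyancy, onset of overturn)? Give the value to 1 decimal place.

With temperature the only control, equal density requires T_surf′ = T_deep.
T_surf′ = 16.2 °C.
Cooling required: 20.0 − 16.2 = 3.8 °C.

3.8 °C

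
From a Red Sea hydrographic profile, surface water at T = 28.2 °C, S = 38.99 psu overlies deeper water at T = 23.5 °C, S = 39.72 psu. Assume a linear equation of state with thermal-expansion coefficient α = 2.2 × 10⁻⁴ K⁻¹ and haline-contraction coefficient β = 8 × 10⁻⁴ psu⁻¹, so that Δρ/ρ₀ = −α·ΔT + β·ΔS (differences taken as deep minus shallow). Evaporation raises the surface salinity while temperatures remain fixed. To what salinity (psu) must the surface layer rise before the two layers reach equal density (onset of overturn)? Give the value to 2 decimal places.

Neutral buoyancy requires −α(T_deep − T_surf) + β(S_deep − S_surf′) = 0.
S_surf′ = S_deep − (α/β)·ΔT = 39.72 − (2.2 × 10⁻⁴/8 × 10⁻⁴)·(-4.7) = 41.0125 psu.
Increase required: 41.0125 − 38.99 = 2.0225 psu.

41.01 psu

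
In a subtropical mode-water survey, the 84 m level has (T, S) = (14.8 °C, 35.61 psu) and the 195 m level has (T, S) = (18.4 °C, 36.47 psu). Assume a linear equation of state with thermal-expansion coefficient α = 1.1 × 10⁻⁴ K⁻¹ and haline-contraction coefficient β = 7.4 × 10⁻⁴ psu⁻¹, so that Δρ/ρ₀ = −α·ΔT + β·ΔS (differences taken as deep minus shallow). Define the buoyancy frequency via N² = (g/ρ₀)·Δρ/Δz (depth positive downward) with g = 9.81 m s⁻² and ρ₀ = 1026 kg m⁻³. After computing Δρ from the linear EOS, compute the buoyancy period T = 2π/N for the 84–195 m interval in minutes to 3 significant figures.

22.7 min

ΔT = +3.6 K, ΔS = +0.86 psu (deep − shallow).
Δρ/ρ₀ = −αΔT + βΔS = -3.96 × 10⁻⁴ + 6.364 × 10⁻⁴ = 2.404 × 10⁻⁴, so Δρ ≈ 0.2467 kg m⁻³.
N² = (g/ρ₀)·Δρ/Δz = g·(Δρ/ρ₀)/Δz = 9.81 × 2.404 × 10⁻⁴ / 111 = 2.1246 × 10⁻⁵ s⁻².
N = √(2.1246 × 10⁻⁵) = 4.6093 × 10⁻³ rad s⁻¹ → T = 2π/N = 1.3632 × 10³ s = 22.720 min ≈ 22.7 min.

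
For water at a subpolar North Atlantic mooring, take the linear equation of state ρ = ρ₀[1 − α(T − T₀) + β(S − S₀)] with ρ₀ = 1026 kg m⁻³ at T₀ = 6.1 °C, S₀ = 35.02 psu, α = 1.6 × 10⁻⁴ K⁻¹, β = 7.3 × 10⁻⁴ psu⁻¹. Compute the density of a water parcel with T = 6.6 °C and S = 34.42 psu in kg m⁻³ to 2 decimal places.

1025.47 kg m⁻³

T − T₀ = +0.5 K, S − S₀ = -0.60 psu.
Bracket = 1 − α·(+0.5) + β·(-0.60) = 1 + (-5.18 × 10⁻⁴) = 0.9994820.
ρ = 1026 × 0.9994820 = 1025.47 kg m⁻³.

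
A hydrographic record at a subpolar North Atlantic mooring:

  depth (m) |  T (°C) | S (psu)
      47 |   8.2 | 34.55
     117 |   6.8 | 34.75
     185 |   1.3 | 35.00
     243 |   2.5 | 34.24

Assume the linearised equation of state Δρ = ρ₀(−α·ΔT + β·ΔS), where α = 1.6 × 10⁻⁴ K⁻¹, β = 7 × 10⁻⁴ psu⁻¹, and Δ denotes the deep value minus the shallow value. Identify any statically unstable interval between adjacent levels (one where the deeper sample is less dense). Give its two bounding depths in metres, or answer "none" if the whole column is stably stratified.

Evaluate Δρ/ρ₀ = −αΔT + βΔS across each adjacent pair:
  47–117 m: −αΔT+βΔS = −(1.6 × 10⁻⁴)(-1.4)+(7 × 10⁻⁴)(+0.20) = 3.6 × 10⁻⁴ → stable
  117–185 m: −αΔT+βΔS = −(1.6 × 10⁻⁴)(-5.5)+(7 × 10⁻⁴)(+0.25) = 1.1 × 10⁻³ → stable
  185–243 m: −αΔT+βΔS = −(1.6 × 10⁻⁴)(+1.2)+(7 × 10⁻⁴)(-0.76) = -7.2 × 10⁻⁴ → UNSTABLE
The 185–243 m interval has Δρ < 0: lighter water underlies denser water.

185–243 m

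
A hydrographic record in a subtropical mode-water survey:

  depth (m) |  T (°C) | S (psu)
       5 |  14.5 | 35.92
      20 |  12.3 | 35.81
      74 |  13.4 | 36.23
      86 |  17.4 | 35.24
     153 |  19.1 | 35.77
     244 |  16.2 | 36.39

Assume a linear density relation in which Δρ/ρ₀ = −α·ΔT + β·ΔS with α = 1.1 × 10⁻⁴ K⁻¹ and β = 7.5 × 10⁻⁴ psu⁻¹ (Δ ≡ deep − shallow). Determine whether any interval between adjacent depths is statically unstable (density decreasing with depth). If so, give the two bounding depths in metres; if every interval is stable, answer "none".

74–86 m

Evaluate Δρ/ρ₀ = −αΔT + βΔS across each adjacent pair:
  5–20 m: −αΔT+βΔS = −(1.1 × 10⁻⁴)(-2.2)+(7.5 × 10⁻⁴)(-0.11) = 1.6 × 10⁻⁴ → stable
  20–74 m: −αΔT+βΔS = −(1.1 × 10⁻⁴)(+1.1)+(7.5 × 10⁻⁴)(+0.42) = 1.9 × 10⁻⁴ → stable
  74–86 m: −αΔT+βΔS = −(1.1 × 10⁻⁴)(+4.0)+(7.5 × 10⁻⁴)(-0.99) = -1.2 × 10⁻³ → UNSTABLE
  86–153 m: −αΔT+βΔS = −(1.1 × 10⁻⁴)(+1.7)+(7.5 × 10⁻⁴)(+0.53) = 2.1 × 10⁻⁴ → stable
  153–244 m: −αΔT+βΔS = −(1.1 × 10⁻⁴)(-2.9)+(7.5 × 10⁻⁴)(+0.62) = 7.8 × 10⁻⁴ → stable
The 74–86 m interval has Δρ < 0: lighter water underlies denser water.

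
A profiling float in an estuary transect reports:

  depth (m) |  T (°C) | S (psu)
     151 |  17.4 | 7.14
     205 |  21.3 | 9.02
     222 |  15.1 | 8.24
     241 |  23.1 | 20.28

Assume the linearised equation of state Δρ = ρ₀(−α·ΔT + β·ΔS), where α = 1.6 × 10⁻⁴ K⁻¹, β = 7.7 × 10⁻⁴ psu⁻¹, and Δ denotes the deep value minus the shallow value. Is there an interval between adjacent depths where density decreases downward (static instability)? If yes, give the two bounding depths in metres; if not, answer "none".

Evaluate Δρ/ρ₀ = −αΔT + βΔS across each adjacent pair:
  151–205 m: −αΔT+βΔS = −(1.6 × 10⁻⁴)(+3.9)+(7.7 × 10⁻⁴)(+1.88) = 8.2 × 10⁻⁴ → stable
  205–222 m: −αΔT+βΔS = −(1.6 × 10⁻⁴)(-6.2)+(7.7 × 10⁻⁴)(-0.78) = 3.9 × 10⁻⁴ → stable
  222–241 m: −αΔT+βΔS = −(1.6 × 10⁻⁴)(+8.0)+(7.7 × 10⁻⁴)(+12.04) = 8.0 × 10⁻³ → stable
Every interval has Δρ > 0: the column is stably stratified throughout.

none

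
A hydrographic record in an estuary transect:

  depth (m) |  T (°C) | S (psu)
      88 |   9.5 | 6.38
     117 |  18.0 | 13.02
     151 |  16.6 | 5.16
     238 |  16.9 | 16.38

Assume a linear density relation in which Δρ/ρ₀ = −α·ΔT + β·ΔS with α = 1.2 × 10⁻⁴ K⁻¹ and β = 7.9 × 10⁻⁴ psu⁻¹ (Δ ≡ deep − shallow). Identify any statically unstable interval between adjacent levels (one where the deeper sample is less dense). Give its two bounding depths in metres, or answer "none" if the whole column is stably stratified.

117–151 m

Evaluate Δρ/ρ₀ = −αΔT + βΔS across each adjacent pair:
  88–117 m: −αΔT+βΔS = −(1.2 × 10⁻⁴)(+8.5)+(7.9 × 10⁻⁴)(+6.64) = 4.2 × 10⁻³ → stable
  117–151 m: −αΔT+βΔS = −(1.2 × 10⁻⁴)(-1.4)+(7.9 × 10⁻⁴)(-7.86) = -6.0 × 10⁻³ → UNSTABLE
  151–238 m: −αΔT+βΔS = −(1.2 × 10⁻⁴)(+0.3)+(7.9 × 10⁻⁴)(+11.22) = 8.8 × 10⁻³ → stable
The 117–151 m interval has Δρ < 0: lighter water underlies denser water.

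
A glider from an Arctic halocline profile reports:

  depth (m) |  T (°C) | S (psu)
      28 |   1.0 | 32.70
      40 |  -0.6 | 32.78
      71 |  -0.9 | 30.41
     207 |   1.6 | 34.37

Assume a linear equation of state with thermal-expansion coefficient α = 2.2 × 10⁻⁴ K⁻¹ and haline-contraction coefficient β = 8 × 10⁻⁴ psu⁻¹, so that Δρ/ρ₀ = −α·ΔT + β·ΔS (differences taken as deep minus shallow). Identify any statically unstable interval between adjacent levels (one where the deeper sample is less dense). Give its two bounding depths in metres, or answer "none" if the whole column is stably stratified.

Evaluate Δρ/ρ₀ = −αΔT + βΔS across each adjacent pair:
  28–40 m: −αΔT+βΔS = −(2.2 × 10⁻⁴)(-1.6)+(8 × 10⁻⁴)(+0.08) = 4.2 × 10⁻⁴ → stable
  40–71 m: −αΔT+βΔS = −(2.2 × 10⁻⁴)(-0.3)+(8 × 10⁻⁴)(-2.37) = -1.8 × 10⁻³ → UNSTABLE
  71–207 m: −αΔT+βΔS = −(2.2 × 10⁻⁴)(+2.5)+(8 × 10⁻⁴)(+3.96) = 2.6 × 10⁻³ → stable
The 40–71 m interval has Δρ < 0: lighter water underlies denser water.

40–71 m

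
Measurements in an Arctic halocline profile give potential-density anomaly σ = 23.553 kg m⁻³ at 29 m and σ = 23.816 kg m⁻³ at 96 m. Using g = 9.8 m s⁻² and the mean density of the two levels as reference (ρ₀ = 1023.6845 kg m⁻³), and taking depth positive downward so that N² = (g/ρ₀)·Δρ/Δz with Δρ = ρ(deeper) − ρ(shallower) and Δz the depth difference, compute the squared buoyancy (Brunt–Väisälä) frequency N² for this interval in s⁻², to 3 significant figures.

Δρ = 1023.816 − 1023.553 = 0.263 kg m⁻³ over Δz = 96 − 29 = 67 m.
N² = (9.8/1023.6845) × (0.263/67) = 3.7579 × 10⁻⁵ s⁻² ≈ 3.76 × 10⁻⁵ s⁻².

3.76 × 10⁻⁵ s⁻²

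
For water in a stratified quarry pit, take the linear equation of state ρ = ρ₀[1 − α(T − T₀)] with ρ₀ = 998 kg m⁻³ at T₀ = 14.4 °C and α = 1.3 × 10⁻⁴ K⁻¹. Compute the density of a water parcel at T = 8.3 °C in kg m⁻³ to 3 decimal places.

T − T₀ = -6.1 K.
Bracket = 1 − α·(-6.1) = 1 + (7.93 × 10⁻⁴) = 1.0007930.
ρ = 998 × 1.0007930 = 998.791 kg m⁻³.

998.791 kg m⁻³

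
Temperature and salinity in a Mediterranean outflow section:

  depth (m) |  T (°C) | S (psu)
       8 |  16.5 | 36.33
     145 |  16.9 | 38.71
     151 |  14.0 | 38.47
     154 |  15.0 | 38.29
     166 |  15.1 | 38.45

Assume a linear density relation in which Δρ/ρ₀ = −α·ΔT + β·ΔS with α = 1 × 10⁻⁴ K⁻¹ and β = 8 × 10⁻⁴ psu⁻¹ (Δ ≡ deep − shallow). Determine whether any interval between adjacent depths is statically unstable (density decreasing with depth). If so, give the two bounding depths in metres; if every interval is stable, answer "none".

151–154 m

Evaluate Δρ/ρ₀ = −αΔT + βΔS across each adjacent pair:
  8–145 m: −αΔT+βΔS = −(1 × 10⁻⁴)(+0.4)+(8 × 10⁻⁴)(+2.38) = 1.9 × 10⁻³ → stable
  145–151 m: −αΔT+βΔS = −(1 × 10⁻⁴)(-2.9)+(8 × 10⁻⁴)(-0.24) = 9.8 × 10⁻⁵ → stable
  151–154 m: −αΔT+βΔS = −(1 × 10⁻⁴)(+1.0)+(8 × 10⁻⁴)(-0.18) = -2.4 × 10⁻⁴ → UNSTABLE
  154–166 m: −αΔT+βΔS = −(1 × 10⁻⁴)(+0.1)+(8 × 10⁻⁴)(+0.16) = 1.2 × 10⁻⁴ → stable
The 151–154 m interval has Δρ < 0: lighter water underlies denser water.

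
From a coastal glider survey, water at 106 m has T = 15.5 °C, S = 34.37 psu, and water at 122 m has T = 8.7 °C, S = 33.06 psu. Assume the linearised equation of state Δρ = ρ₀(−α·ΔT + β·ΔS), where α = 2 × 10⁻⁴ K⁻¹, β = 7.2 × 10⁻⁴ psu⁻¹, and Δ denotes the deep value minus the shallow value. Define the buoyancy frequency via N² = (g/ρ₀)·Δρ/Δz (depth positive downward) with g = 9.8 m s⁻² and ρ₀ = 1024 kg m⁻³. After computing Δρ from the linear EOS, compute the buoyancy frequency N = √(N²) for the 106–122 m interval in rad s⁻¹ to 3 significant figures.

ΔT = -6.8 K, ΔS = -1.31 psu (deep − shallow).
Δρ/ρ₀ = −αΔT + βΔS = 1.36 × 10⁻³ − 9.432 × 10⁻⁴ = 4.168 × 10⁻⁴, so Δρ ≈ 0.4268 kg m⁻³.
N² = (g/ρ₀)·Δρ/Δz = g·(Δρ/ρ₀)/Δz = 9.8 × 4.168 × 10⁻⁴ / 16 = 2.5529 × 10⁻⁴ s⁻².
N = √(2.5529 × 10⁻⁴) = 0.015978 rad s⁻¹ ≈ 0.0160 rad s⁻¹.

0.0160 rad s⁻¹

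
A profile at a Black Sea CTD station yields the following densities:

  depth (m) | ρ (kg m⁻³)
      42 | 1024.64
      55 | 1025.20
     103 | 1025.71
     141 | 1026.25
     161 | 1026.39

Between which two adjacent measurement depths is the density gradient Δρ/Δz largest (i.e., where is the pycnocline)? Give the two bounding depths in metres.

42–55 m

Compute the density gradient over each adjacent pair:
  42–55 m: Δρ/Δz = 0.56/13 = 0.043 kg m⁻⁴
  55–103 m: Δρ/Δz = 0.51/48 = 0.011 kg m⁻⁴
  103–141 m: Δρ/Δz = 0.54/38 = 0.014 kg m⁻⁴
  141–161 m: Δρ/Δz = 0.14/20 = 7.0 × 10⁻³ kg m⁻⁴
The largest gradient is in the 42–55 m interval — the pycnocline.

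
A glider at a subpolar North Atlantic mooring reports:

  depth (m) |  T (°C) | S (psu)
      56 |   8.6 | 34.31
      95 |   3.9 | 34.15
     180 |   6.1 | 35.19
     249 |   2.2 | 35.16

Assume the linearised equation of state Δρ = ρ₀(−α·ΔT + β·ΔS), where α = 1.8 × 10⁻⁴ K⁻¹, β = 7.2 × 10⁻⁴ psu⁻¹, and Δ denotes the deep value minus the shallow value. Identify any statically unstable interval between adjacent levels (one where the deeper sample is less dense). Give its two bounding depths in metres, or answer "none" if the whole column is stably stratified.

Evaluate Δρ/ρ₀ = −αΔT + βΔS across each adjacent pair:
  56–95 m: −αΔT+βΔS = −(1.8 × 10⁻⁴)(-4.7)+(7.2 × 10⁻⁴)(-0.16) = 7.3 × 10⁻⁴ → stable
  95–180 m: −αΔT+βΔS = −(1.8 × 10⁻⁴)(+2.2)+(7.2 × 10⁻⁴)(+1.04) = 3.5 × 10⁻⁴ → stable
  180–249 m: −αΔT+βΔS = −(1.8 × 10⁻⁴)(-3.9)+(7.2 × 10⁻⁴)(-0.03) = 6.8 × 10⁻⁴ → stable
Every interval has Δρ > 0: the column is stably stratified throughout.

none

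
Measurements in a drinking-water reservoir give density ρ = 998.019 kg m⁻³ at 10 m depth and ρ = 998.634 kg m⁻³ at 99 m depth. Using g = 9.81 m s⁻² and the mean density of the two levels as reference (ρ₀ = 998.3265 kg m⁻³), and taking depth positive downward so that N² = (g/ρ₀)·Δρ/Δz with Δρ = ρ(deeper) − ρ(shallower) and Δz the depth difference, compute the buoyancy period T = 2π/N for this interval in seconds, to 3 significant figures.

762 s

Δρ = 998.634 − 998.019 = 0.615 kg m⁻³ over Δz = 99 − 10 = 89 m.
N² = (9.81/998.3265) × (0.615/89) = 6.7902 × 10⁻⁵ s⁻².
N = √(6.7902 × 10⁻⁵) = 8.2403 × 10⁻³ rad s⁻¹, so T = 2π/N = 762.49 s ≈ 762 s.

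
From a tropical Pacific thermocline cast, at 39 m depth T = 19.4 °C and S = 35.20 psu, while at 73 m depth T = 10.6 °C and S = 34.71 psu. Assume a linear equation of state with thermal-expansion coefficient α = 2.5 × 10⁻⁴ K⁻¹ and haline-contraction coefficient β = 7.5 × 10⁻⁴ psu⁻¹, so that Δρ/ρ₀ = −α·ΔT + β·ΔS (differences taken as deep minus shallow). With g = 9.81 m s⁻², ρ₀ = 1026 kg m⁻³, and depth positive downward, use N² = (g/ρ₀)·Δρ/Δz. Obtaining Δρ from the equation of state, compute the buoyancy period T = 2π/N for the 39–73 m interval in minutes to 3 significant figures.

ΔT = -8.8 K, ΔS = -0.49 psu (deep − shallow).
Δρ/ρ₀ = −αΔT + βΔS = 2.20 × 10⁻³ − 3.675 × 10⁻⁴ = 1.8325 × 10⁻³, so Δρ ≈ 1.880 kg m⁻³.
N² = (g/ρ₀)·Δρ/Δz = g·(Δρ/ρ₀)/Δz = 9.81 × 1.8325 × 10⁻³ / 34 = 5.2873 × 10⁻⁴ s⁻².
N = √(5.2873 × 10⁻⁴) = 0.022994 rad s⁻¹ → T = 2π/N = 273.25 s = 4.5542 min ≈ 4.55 min.

4.55 min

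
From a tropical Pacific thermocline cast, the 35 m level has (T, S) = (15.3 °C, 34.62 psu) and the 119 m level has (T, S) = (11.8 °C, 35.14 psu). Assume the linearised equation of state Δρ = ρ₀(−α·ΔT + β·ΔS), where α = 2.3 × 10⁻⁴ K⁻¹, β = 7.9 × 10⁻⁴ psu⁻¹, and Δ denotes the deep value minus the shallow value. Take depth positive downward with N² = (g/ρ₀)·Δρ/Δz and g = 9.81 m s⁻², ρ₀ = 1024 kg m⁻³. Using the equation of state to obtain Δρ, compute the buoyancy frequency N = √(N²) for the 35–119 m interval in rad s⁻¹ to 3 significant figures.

ΔT = -3.5 K, ΔS = +0.52 psu (deep − shallow).
Δρ/ρ₀ = −αΔT + βΔS = 8.05 × 10⁻⁴ + 4.108 × 10⁻⁴ = 1.2158 × 10⁻³, so Δρ ≈ 1.245 kg m⁻³.
N² = (g/ρ₀)·Δρ/Δz = g·(Δρ/ρ₀)/Δz = 9.81 × 1.2158 × 10⁻³ / 84 = 1.4199 × 10⁻⁴ s⁻².
N = √(1.4199 × 10⁻⁴) = 0.011916 rad s⁻¹ ≈ 0.0119 rad s⁻¹.

0.0119 rad s⁻¹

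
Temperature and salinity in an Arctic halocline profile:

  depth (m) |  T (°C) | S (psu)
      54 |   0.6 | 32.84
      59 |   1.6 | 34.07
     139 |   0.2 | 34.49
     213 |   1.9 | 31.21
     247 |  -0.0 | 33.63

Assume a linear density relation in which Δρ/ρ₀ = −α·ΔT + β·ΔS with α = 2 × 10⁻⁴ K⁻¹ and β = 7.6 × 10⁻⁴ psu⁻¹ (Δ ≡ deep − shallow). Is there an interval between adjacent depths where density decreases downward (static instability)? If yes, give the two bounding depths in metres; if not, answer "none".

139–213 m

Evaluate Δρ/ρ₀ = −αΔT + βΔS across each adjacent pair:
  54–59 m: −αΔT+βΔS = −(2 × 10⁻⁴)(+1.0)+(7.6 × 10⁻⁴)(+1.23) = 7.3 × 10⁻⁴ → stable
  59–139 m: −αΔT+βΔS = −(2 × 10⁻⁴)(-1.4)+(7.6 × 10⁻⁴)(+0.42) = 6.0 × 10⁻⁴ → stable
  139–213 m: −αΔT+βΔS = −(2 × 10⁻⁴)(+1.7)+(7.6 × 10⁻⁴)(-3.28) = -2.8 × 10⁻³ → UNSTABLE
  213–247 m: −αΔT+βΔS = −(2 × 10⁻⁴)(-1.9)+(7.6 × 10⁻⁴)(+2.42) = 2.2 × 10⁻³ → stable
The 139–213 m interval has Δρ < 0: lighter water underlies denser water.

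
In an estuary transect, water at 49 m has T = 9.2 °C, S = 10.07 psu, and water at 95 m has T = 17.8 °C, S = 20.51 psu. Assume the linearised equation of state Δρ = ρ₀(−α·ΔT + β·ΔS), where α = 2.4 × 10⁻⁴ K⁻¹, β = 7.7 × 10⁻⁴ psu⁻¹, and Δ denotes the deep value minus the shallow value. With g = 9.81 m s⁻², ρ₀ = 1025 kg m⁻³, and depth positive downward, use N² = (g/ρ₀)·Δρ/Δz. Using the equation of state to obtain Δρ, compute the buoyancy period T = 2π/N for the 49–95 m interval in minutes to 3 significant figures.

ΔT = +8.6 K, ΔS = +10.44 psu (deep − shallow).
Δρ/ρ₀ = −αΔT + βΔS = -2.064 × 10⁻³ + 8.0388 × 10⁻³ = 5.9748 × 10⁻³, so Δρ ≈ 6.124 kg m⁻³.
N² = (g/ρ₀)·Δρ/Δz = g·(Δρ/ρ₀)/Δz = 9.81 × 5.9748 × 10⁻³ / 46 = 1.2742 × 10⁻³ s⁻².
N = √(1.2742 × 10⁻³) = 0.035696 rad s⁻¹ → T = 2π/N = 176.02 s = 2.9337 min ≈ 2.93 min.

2.93 min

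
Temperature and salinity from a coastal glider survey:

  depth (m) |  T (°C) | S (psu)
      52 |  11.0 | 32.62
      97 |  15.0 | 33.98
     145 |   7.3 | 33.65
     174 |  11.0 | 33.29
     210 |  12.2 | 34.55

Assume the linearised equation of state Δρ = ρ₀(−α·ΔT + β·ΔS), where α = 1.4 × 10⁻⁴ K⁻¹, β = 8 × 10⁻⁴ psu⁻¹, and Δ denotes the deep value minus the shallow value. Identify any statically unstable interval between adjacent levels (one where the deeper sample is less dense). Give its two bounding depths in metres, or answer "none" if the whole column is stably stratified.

145–174 m

Evaluate Δρ/ρ₀ = −αΔT + βΔS across each adjacent pair:
  52–97 m: −αΔT+βΔS = −(1.4 × 10⁻⁴)(+4.0)+(8 × 10⁻⁴)(+1.36) = 5.3 × 10⁻⁴ → stable
  97–145 m: −αΔT+βΔS = −(1.4 × 10⁻⁴)(-7.7)+(8 × 10⁻⁴)(-0.33) = 8.1 × 10⁻⁴ → stable
  145–174 m: −αΔT+βΔS = −(1.4 × 10⁻⁴)(+3.7)+(8 × 10⁻⁴)(-0.36) = -8.1 × 10⁻⁴ → UNSTABLE
  174–210 m: −αΔT+βΔS = −(1.4 × 10⁻⁴)(+1.2)+(8 × 10⁻⁴)(+1.26) = 8.4 × 10⁻⁴ → stable
The 145–174 m interval has Δρ < 0: lighter water underlies denser water.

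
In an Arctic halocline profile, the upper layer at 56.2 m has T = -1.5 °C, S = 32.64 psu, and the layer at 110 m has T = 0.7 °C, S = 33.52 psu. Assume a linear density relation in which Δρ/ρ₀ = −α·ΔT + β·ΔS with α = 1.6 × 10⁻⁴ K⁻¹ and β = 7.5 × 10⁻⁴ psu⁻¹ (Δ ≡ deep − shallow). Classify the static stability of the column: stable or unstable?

stable

ΔT = 0.7 − -1.5 = +2.2 K and ΔS = 33.52 − 32.64 = +0.88 psu (deep − shallow).
−αΔT = -3.52 × 10⁻⁴; βΔS = 6.60 × 10⁻⁴; sum Δρ/ρ₀ = 3.08 × 10⁻⁴.
Δρ/ρ₀ > 0, so Δρ > 0: deeper water is denser → statically stable.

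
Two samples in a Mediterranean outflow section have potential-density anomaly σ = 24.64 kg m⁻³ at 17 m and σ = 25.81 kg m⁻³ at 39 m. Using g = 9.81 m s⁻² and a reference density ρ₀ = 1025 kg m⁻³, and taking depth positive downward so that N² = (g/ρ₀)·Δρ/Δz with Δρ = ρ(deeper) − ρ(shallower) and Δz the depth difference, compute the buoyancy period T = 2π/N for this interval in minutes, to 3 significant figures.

Δρ = 1025.81 − 1024.64 = 1.17 kg m⁻³ over Δz = 39 − 17 = 22 m.
N² = (9.81/1025) × (1.17/22) = 5.0899 × 10⁻⁴ s⁻².
N = √(5.0899 × 10⁻⁴) = 0.022561 rad s⁻¹, so T = 2π/N = 278.50 s = 4.6417 min ≈ 4.64 min.
A positive N² confirms static stability across the interval.

4.64 min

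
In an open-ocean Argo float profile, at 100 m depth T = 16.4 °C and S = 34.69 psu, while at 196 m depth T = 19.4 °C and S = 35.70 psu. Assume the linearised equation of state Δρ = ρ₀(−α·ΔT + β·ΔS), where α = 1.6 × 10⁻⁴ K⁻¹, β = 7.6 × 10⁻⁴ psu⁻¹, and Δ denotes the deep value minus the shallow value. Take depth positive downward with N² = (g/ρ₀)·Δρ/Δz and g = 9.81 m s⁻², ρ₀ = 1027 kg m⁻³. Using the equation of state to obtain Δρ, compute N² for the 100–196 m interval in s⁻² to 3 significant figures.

2.94 × 10⁻⁵ s⁻²

ΔT = +3.0 K, ΔS = +1.01 psu (deep − shallow).
Δρ/ρ₀ = −αΔT + βΔS = -4.80 × 10⁻⁴ + 7.676 × 10⁻⁴ = 2.876 × 10⁻⁴, so Δρ ≈ 0.2954 kg m⁻³.
N² = (g/ρ₀)·Δρ/Δz = g·(Δρ/ρ₀)/Δz = 9.81 × 2.876 × 10⁻⁴ / 96 = 2.9389 × 10⁻⁵ s⁻² ≈ 2.94 × 10⁻⁵ s⁻².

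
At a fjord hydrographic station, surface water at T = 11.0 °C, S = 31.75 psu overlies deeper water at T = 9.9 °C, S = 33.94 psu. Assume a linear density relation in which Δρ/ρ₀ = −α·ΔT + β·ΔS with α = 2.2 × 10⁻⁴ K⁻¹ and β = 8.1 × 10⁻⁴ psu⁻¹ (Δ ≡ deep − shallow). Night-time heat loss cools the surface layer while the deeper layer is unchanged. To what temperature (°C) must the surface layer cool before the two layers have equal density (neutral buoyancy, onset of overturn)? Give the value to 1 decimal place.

Neutral buoyancy requires Δρ = 0, i.e. −α(T_deep − T_surf′) + β(S_deep − S_surf) = 0.
T_surf′ = T_deep − (β/α)·ΔS = 9.9 − (8.1 × 10⁻⁴/2.2 × 10⁻⁴)·(+2.19) = 1.837 °C.
Cooling required: 11.0 − (1.837) = 9.163 °C.

1.8 °C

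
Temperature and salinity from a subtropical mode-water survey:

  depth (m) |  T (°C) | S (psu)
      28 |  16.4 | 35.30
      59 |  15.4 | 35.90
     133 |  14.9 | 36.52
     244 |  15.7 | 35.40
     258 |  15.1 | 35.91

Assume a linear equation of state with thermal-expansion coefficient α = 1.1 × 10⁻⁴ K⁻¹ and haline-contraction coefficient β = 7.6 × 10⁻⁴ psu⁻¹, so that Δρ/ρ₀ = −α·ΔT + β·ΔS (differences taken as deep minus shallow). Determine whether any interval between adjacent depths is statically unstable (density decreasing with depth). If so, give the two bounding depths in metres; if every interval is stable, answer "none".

133–244 m

Evaluate Δρ/ρ₀ = −αΔT + βΔS across each adjacent pair:
  28–59 m: −αΔT+βΔS = −(1.1 × 10⁻⁴)(-1.0)+(7.6 × 10⁻⁴)(+0.60) = 5.7 × 10⁻⁴ → stable
  59–133 m: −αΔT+βΔS = −(1.1 × 10⁻⁴)(-0.5)+(7.6 × 10⁻⁴)(+0.62) = 5.3 × 10⁻⁴ → stable
  133–244 m: −αΔT+βΔS = −(1.1 × 10⁻⁴)(+0.8)+(7.6 × 10⁻⁴)(-1.12) = -9.4 × 10⁻⁴ → UNSTABLE
  244–258 m: −αΔT+βΔS = −(1.1 × 10⁻⁴)(-0.6)+(7.6 × 10⁻⁴)(+0.51) = 4.5 × 10⁻⁴ → stable
The 133–244 m interval has Δρ < 0: lighter water underlies denser water.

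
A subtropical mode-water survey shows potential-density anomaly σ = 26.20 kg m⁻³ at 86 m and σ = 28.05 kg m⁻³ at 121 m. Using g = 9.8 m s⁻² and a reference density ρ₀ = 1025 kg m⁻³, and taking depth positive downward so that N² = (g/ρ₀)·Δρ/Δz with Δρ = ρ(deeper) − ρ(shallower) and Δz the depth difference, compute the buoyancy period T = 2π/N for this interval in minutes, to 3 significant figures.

4.66 min

Δρ = 1028.05 − 1026.20 = 1.85 kg m⁻³ over Δz = 121 − 86 = 35 m.
N² = (9.8/1025) × (1.85/35) = 5.0537 × 10⁻⁴ s⁻².
N = √(5.0537 × 10⁻⁴) = 0.022480 rad s⁻¹, so T = 2π/N = 279.50 s = 4.6583 min ≈ 4.66 min.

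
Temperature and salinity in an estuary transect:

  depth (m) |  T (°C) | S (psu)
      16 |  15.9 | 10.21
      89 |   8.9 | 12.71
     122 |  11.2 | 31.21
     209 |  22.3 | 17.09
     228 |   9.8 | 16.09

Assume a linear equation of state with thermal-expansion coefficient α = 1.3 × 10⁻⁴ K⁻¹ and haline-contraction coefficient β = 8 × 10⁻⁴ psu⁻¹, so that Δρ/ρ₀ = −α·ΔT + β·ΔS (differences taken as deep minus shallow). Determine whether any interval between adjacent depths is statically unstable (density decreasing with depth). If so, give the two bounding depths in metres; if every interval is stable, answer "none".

122–209 m

Evaluate Δρ/ρ₀ = −αΔT + βΔS across each adjacent pair:
  16–89 m: −αΔT+βΔS = −(1.3 × 10⁻⁴)(-7.0)+(8 × 10⁻⁴)(+2.50) = 2.9 × 10⁻³ → stable
  89–122 m: −αΔT+βΔS = −(1.3 × 10⁻⁴)(+2.3)+(8 × 10⁻⁴)(+18.50) = 0.015 → stable
  122–209 m: −αΔT+βΔS = −(1.3 × 10⁻⁴)(+11.1)+(8 × 10⁻⁴)(-14.12) = -0.013 → UNSTABLE
  209–228 m: −αΔT+βΔS = −(1.3 × 10⁻⁴)(-12.5)+(8 × 10⁻⁴)(-1.00) = 8.2 × 10⁻⁴ → stable
The 122–209 m interval has Δρ < 0: lighter water underlies denser water.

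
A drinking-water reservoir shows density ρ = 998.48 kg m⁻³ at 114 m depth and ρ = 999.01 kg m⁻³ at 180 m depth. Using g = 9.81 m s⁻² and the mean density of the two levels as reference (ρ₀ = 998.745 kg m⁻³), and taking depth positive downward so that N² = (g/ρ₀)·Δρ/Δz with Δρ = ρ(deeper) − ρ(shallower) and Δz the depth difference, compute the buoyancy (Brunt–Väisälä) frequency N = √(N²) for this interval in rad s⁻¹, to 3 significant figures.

8.88 × 10⁻³ rad s⁻¹

Δρ = 999.01 − 998.48 = 0.53 kg m⁻³ over Δz = 180 − 114 = 66 m.
N² = (9.81/998.745) × (0.53/66) = 7.8876 × 10⁻⁵ s⁻².
N = √(7.8876 × 10⁻⁵) = 8.8812 × 10⁻³ rad s⁻¹ ≈ 8.88 × 10⁻³ rad s⁻¹.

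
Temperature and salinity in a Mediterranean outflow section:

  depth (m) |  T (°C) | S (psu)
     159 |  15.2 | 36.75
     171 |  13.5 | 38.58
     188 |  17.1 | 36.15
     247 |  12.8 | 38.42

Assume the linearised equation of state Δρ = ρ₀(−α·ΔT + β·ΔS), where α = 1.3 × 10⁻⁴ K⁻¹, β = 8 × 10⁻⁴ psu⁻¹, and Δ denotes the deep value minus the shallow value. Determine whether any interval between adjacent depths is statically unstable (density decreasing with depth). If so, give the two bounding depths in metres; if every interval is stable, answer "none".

171–188 m

Evaluate Δρ/ρ₀ = −αΔT + βΔS across each adjacent pair:
  159–171 m: −αΔT+βΔS = −(1.3 × 10⁻⁴)(-1.7)+(8 × 10⁻⁴)(+1.83) = 1.7 × 10⁻³ → stable
  171–188 m: −αΔT+βΔS = −(1.3 × 10⁻⁴)(+3.6)+(8 × 10⁻⁴)(-2.43) = -2.4 × 10⁻³ → UNSTABLE
  188–247 m: −αΔT+βΔS = −(1.3 × 10⁻⁴)(-4.3)+(8 × 10⁻⁴)(+2.27) = 2.4 × 10⁻³ → stable
The 171–188 m interval has Δρ < 0: lighter water underlies denser water.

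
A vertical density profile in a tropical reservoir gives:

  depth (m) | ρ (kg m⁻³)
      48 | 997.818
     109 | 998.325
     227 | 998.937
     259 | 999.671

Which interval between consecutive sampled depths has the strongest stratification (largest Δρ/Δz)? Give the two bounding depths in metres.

Compute the density gradient over each adjacent pair:
  48–109 m: Δρ/Δz = 0.507/61 = 8.3 × 10⁻³ kg m⁻⁴
  109–227 m: Δρ/Δz = 0.612/118 = 5.2 × 10⁻³ kg m⁻⁴
  227–259 m: Δρ/Δz = 0.734/32 = 0.023 kg m⁻⁴
The largest gradient is in the 227–259 m interval — the pycnocline.

227–259 m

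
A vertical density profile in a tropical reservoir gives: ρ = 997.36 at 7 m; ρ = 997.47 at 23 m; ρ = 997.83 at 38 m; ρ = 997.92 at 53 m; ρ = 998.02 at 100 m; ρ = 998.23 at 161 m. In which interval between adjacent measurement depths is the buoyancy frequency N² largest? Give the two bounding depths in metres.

23–38 m

Compute the density gradient over each adjacent pair:
  7–23 m: Δρ/Δz = 0.11/16 = 6.9 × 10⁻³ kg m⁻⁴
  23–38 m: Δρ/Δz = 0.36/15 = 0.024 kg m⁻⁴
  38–53 m: Δρ/Δz = 0.09/15 = 6.0 × 10⁻³ kg m⁻⁴
  53–100 m: Δρ/Δz = 0.10/47 = 2.1 × 10⁻³ kg m⁻⁴
  100–161 m: Δρ/Δz = 0.21/61 = 3.4 × 10⁻³ kg m⁻⁴
The largest gradient is in the 23–38 m interval — the pycnocline.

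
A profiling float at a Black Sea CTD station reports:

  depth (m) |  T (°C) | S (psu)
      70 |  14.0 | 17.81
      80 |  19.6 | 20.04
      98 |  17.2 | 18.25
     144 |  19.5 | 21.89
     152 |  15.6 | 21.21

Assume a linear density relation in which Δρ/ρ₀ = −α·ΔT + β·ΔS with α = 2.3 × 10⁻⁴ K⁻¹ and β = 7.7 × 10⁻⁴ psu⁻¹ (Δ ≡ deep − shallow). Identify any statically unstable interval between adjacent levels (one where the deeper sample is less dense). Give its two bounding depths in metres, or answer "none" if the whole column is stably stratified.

Evaluate Δρ/ρ₀ = −αΔT + βΔS across each adjacent pair:
  70–80 m: −αΔT+βΔS = −(2.3 × 10⁻⁴)(+5.6)+(7.7 × 10⁻⁴)(+2.23) = 4.3 × 10⁻⁴ → stable
  80–98 m: −αΔT+βΔS = −(2.3 × 10⁻⁴)(-2.4)+(7.7 × 10⁻⁴)(-1.79) = -8.3 × 10⁻⁴ → UNSTABLE
  98–144 m: −αΔT+βΔS = −(2.3 × 10⁻⁴)(+2.3)+(7.7 × 10⁻⁴)(+3.64) = 2.3 × 10⁻³ → stable
  144–152 m: −αΔT+βΔS = −(2.3 × 10⁻⁴)(-3.9)+(7.7 × 10⁻⁴)(-0.68) = 3.7 × 10⁻⁴ → stable
The 80–98 m interval has Δρ < 0: lighter water underlies denser water.

80–98 m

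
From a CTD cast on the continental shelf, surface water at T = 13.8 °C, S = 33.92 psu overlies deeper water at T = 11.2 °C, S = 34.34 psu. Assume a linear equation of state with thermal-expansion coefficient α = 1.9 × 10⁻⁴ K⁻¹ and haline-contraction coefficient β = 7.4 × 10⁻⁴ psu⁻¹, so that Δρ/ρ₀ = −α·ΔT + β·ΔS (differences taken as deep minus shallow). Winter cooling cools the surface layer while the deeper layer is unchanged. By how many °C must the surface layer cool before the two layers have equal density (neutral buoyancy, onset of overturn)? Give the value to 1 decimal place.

4.2 °C

Neutral buoyancy requires Δρ = 0, i.e. −α(T_deep − T_surf′) + β(S_deep − S_surf) = 0.
T_surf′ = T_deep − (β/α)·ΔS = 11.2 − (7.4 × 10⁻⁴/1.9 × 10⁻⁴)·(+0.42) = 9.564 °C.
Cooling required: 13.8 − (9.564) = 4.236 °C.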